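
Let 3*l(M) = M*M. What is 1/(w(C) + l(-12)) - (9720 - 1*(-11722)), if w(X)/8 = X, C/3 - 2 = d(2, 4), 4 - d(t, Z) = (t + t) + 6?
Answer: -1029217/48 ≈ -21442.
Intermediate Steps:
d(t, Z) = -2 - 2*t (d(t, Z) = 4 - ((t + t) + 6) = 4 - (2*t + 6) = 4 - (6 + 2*t) = 4 + (-6 - 2*t) = -2 - 2*t)
C = -12 (C = 6 + 3*(-2 - 2*2) = 6 + 3*(-2 - 4) = 6 + 3*(-6) = 6 - 18 = -12)
l(M) = M²/3 (l(M) = (M*M)/3 = M²/3)
w(X) = 8*X
1/(w(C) + l(-12)) - (9720 - 1*(-11722)) = 1/(8*(-12) + (⅓)*(-12)²) - (9720 - 1*(-11722)) = 1/(-96 + (⅓)*144) - (9720 + 11722) = 1/(-96 + 48) - 1*21442 = 1/(-48) - 21442 = -1/48 - 21442 = -1029217/48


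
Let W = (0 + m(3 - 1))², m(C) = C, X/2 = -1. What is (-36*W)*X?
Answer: 288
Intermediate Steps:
X = -2 (X = 2*(-1) = -2)
W = 4 (W = (0 + (3 - 1))² = (0 + 2)² = 2² = 4)
(-36*W)*X = -36*4*(-2) = -144*(-2) = 288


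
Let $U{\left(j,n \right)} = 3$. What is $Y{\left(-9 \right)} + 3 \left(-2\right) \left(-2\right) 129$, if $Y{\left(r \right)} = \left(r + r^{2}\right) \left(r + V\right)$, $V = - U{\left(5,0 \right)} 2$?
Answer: $468$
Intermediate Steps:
$V = -6$ ($V = \left(-1\right) 3 \cdot 2 = \left(-3\right) 2 = -6$)
$Y{\left(r \right)} = \left(-6 + r\right) \left(r + r^{2}\right)$ ($Y{\left(r \right)} = \left(r + r^{2}\right) \left(r - 6\right) = \left(r + r^{2}\right) \left(-6 + r\right) = \left(-6 + r\right) \left(r + r^{2}\right)$)
$Y{\left(-9 \right)} + 3 \left(-2\right) \left(-2\right) 129 = - 9 \left(-6 + \left(-9\right)^{2} - -45\right) + 3 \left(-2\right) \left(-2\right) 129 = - 9 \left(-6 + 81 + 45\right) + \left(-6\right) \left(-2\right) 129 = \left(-9\right) 120 + 12 \cdot 129 = -1080 + 1548 = 468$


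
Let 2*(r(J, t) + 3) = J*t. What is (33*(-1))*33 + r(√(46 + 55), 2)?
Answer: -1092 + √101 ≈ -1081.9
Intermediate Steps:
r(J, t) = -3 + J*t/2 (r(J, t) = -3 + (J*t)/2 = -3 + J*t/2)
(33*(-1))*33 + r(√(46 + 55), 2) = (33*(-1))*33 + (-3 + (½)*√(46 + 55)*2) = -33*33 + (-3 + (½)*√101*2) = -1089 + (-3 + √101) = -1092 + √101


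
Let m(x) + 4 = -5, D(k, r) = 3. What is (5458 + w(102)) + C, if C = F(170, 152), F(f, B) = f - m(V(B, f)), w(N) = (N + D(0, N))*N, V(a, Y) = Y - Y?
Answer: 16347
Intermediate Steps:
V(a, Y) = 0
w(N) = N*(3 + N) (w(N) = (N + 3)*N = (3 + N)*N = N*(3 + N))
m(x) = -9 (m(x) = -4 - 5 = -9)
F(f, B) = 9 + f (F(f, B) = f - 1*(-9) = f + 9 = 9 + f)
C = 179 (C = 9 + 170 = 179)
(5458 + w(102)) + C = (5458 + 102*(3 + 102)) + 179 = (5458 + 102*105) + 179 = (5458 + 10710) + 179 = 16168 + 179 = 16347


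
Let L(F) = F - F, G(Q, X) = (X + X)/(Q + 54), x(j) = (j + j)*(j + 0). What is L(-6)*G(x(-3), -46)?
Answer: 0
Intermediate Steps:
x(j) = 2*j² (x(j) = (2*j)*j = 2*j²)
G(Q, X) = 2*X/(54 + Q) (G(Q, X) = (2*X)/(54 + Q) = 2*X/(54 + Q))
L(F) = 0
L(-6)*G(x(-3), -46) = 0*(2*(-46)/(54 + 2*(-3)²)) = 0*(2*(-46)/(54 + 2*9)) = 0*(2*(-46)/(54 + 18)) = 0*(2*(-46)/72) = 0*(2*(-46)*(1/72)) = 0*(-23/18) = 0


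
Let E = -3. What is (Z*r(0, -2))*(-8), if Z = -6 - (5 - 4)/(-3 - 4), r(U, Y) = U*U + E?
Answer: -984/7 ≈ -140.57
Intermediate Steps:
r(U, Y) = -3 + U² (r(U, Y) = U*U - 3 = U² - 3 = -3 + U²)
Z = -41/7 (Z = -6 - 1/(-7) = -6 - (-1)/7 = -6 - 1*(-⅐) = -6 + ⅐ = -41/7 ≈ -5.8571)
(Z*r(0, -2))*(-8) = -41*(-3 + 0²)/7*(-8) = -41*(-3 + 0)/7*(-8) = -41/7*(-3)*(-8) = (123/7)*(-8) = -984/7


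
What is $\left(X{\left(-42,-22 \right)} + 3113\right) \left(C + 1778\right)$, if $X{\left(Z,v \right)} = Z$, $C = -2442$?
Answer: $-2039144$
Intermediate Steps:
$\left(X{\left(-42,-22 \right)} + 3113\right) \left(C + 1778\right) = \left(-42 + 3113\right) \left(-2442 + 1778\right) = 3071 \left(-664\right) = -2039144$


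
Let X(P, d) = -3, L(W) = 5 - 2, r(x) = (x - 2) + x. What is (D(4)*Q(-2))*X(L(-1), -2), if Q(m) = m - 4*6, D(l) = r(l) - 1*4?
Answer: 156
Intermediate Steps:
r(x) = -2 + 2*x (r(x) = (-2 + x) + x = -2 + 2*x)
L(W) = 3
D(l) = -6 + 2*l (D(l) = (-2 + 2*l) - 1*4 = (-2 + 2*l) - 4 = -6 + 2*l)
Q(m) = -24 + m (Q(m) = m - 24 = -24 + m)
(D(4)*Q(-2))*X(L(-1), -2) = ((-6 + 2*4)*(-24 - 2))*(-3) = ((-6 + 8)*(-26))*(-3) = (2*(-26))*(-3) = -52*(-3) = 156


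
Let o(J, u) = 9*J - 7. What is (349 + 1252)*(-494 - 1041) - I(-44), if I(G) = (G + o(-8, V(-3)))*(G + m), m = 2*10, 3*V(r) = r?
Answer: -2460487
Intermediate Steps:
V(r) = r/3
m = 20
o(J, u) = -7 + 9*J
I(G) = (-79 + G)*(20 + G) (I(G) = (G + (-7 + 9*(-8)))*(G + 20) = (G + (-7 - 72))*(20 + G) = (G - 79)*(20 + G) = (-79 + G)*(20 + G))
(349 + 1252)*(-494 - 1041) - I(-44) = (349 + 1252)*(-494 - 1041) - (-1580 + (-44)² - 59*(-44)) = 1601*(-1535) - (-1580 + 1936 + 2596) = -2457535 - 1*2952 = -2457535 - 2952 = -2460487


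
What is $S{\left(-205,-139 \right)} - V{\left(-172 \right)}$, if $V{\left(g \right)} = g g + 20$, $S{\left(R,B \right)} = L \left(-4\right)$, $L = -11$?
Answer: $-29560$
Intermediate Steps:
$S{\left(R,B \right)} = 44$ ($S{\left(R,B \right)} = \left(-11\right) \left(-4\right) = 44$)
$V{\left(g \right)} = 20 + g^{2}$ ($V{\left(g \right)} = g^{2} + 20 = 20 + g^{2}$)
$S{\left(-205,-139 \right)} - V{\left(-172 \right)} = 44 - \left(20 + \left(-172\right)^{2}\right) = 44 - \left(20 + 29584\right) = 44 - 29604 = -29560$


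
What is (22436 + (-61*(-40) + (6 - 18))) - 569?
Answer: 24295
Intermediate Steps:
(22436 + (-61*(-40) + (6 - 18))) - 569 = (22436 + (2440 - 12)) - 569 = (22436 + 2428) - 569 = 24864 - 569 = 24295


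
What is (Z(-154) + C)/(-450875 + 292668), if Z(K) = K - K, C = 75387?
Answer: -75387/158207 ≈ -0.47651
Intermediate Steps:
Z(K) = 0
(Z(-154) + C)/(-450875 + 292668) = (0 + 75387)/(-450875 + 292668) = 75387/(-158207) = 75387*(-1/158207) = -75387/158207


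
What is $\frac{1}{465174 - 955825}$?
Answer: $- \frac{1}{490651} \approx -2.0381 \cdot 10^{-6}$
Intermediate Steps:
$\frac{1}{465174 - 955825} = \frac{1}{-490651} = - \frac{1}{490651}$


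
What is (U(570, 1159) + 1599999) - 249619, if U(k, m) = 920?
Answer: 1351300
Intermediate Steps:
(U(570, 1159) + 1599999) - 249619 = (920 + 1599999) - 249619 = 1600919 - 249619 = 1351300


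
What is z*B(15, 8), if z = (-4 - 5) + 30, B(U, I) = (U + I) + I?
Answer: 651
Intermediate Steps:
B(U, I) = U + 2*I (B(U, I) = (I + U) + I = U + 2*I)
z = 21 (z = -9 + 30 = 21)
z*B(15, 8) = 21*(15 + 2*8) = 21*(15 + 16) = 21*31 = 651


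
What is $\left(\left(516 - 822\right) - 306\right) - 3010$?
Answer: $-3622$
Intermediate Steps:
$\left(\left(516 - 822\right) - 306\right) - 3010 = \left(-306 - 306\right) - 3010 = -612 - 3010 = -3622$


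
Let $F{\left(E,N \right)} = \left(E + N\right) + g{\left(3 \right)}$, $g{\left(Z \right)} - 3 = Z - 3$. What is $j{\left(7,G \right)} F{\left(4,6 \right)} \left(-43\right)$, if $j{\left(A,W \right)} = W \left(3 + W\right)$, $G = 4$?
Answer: $-15652$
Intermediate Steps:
$g{\left(Z \right)} = Z$ ($g{\left(Z \right)} = 3 + \left(Z - 3\right) = 3 + \left(-3 + Z\right) = Z$)
$F{\left(E,N \right)} = 3 + E + N$ ($F{\left(E,N \right)} = \left(E + N\right) + 3 = 3 + E + N$)
$j{\left(7,G \right)} F{\left(4,6 \right)} \left(-43\right) = 4 \left(3 + 4\right) \left(3 + 4 + 6\right) \left(-43\right) = 4 \cdot 7 \cdot 13 \left(-43\right) = 28 \cdot 13 \left(-43\right) = 364 \left(-43\right) = -15652$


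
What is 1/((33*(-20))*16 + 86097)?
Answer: 1/75537 ≈ 1.3239e-5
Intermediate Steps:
1/((33*(-20))*16 + 86097) = 1/(-660*16 + 86097) = 1/(-10560 + 86097) = 1/75537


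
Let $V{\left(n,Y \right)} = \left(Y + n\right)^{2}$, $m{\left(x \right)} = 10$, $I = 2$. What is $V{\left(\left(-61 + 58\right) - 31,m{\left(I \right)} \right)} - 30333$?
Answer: $-29757$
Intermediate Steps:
$V{\left(\left(-61 + 58\right) - 31,m{\left(I \right)} \right)} - 30333 = \left(10 + \left(\left(-61 + 58\right) - 31\right)\right)^{2} - 30333 = \left(10 - 34\right)^{2} - 30333 = \left(-24\right)^{2} - 30333 = 576 - 30333 = -29757$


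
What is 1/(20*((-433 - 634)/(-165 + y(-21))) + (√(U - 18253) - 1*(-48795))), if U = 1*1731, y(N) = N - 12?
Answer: 3961125/193711353907 - 81*I*√16522/193711353907 ≈ 2.0449e-5 - 5.3748e-8*I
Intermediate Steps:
y(N) = -12 + N
U = 1731
1/(20*((-433 - 634)/(-165 + y(-21))) + (√(U - 18253) - 1*(-48795))) = 1/(20*((-433 - 634)/(-165 + (-12 - 21))) + (√(1731 - 18253) - 1*(-48795))) = 1/(20*(-1067/(-165 - 33)) + (√(-16522) + 48795)) = 1/(20*(-1067/(-198)) + (I*√16522 + 48795)) = 1/(20*(-1067*(-1/198)) + (48795 + I*√16522)) = 1/(20*(97/18) + (48795 + I*√16522)) = 1/(970/9 + (48795 + I*√16522)) = 1/(440125/9 + I*√16522)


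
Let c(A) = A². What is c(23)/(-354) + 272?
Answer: 95759/354 ≈ 270.51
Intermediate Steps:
c(23)/(-354) + 272 = 23²/(-354) + 272 = -1/354*529 + 272 = -529/354 + 272 = 95759/354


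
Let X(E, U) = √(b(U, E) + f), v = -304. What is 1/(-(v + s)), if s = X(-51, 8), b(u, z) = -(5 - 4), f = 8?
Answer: 304/92409 + √7/92409 ≈ 0.0033184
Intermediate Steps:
b(u, z) = -1 (b(u, z) = -1*1 = -1)
X(E, U) = √7 (X(E, U) = √(-1 + 8) = √7)
s = √7 ≈ 2.6458
1/(-(v + s)) = 1/(-(-304 + √7)) = 1/(304 - √7)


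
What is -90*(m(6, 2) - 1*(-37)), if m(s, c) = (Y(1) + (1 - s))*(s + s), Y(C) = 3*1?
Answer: -1170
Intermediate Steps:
Y(C) = 3
m(s, c) = 2*s*(4 - s) (m(s, c) = (3 + (1 - s))*(s + s) = (4 - s)*(2*s) = 2*s*(4 - s))
-90*(m(6, 2) - 1*(-37)) = -90*(2*6*(4 - 1*6) - 1*(-37)) = -90*(2*6*(4 - 6) + 37) = -90*(2*6*(-2) + 37) = -90*(-24 + 37) = -90*13 = -1170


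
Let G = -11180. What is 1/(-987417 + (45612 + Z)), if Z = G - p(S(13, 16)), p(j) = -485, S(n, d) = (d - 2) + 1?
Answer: -1/952500 ≈ -1.0499e-6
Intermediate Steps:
S(n, d) = -1 + d (S(n, d) = (-2 + d) + 1 = -1 + d)
Z = -10695 (Z = -11180 - 1*(-485) = -11180 + 485 = -10695)
1/(-987417 + (45612 + Z)) = 1/(-987417 + (45612 - 10695)) = 1/(-987417 + 34917) = 1/(-952500) = -1/952500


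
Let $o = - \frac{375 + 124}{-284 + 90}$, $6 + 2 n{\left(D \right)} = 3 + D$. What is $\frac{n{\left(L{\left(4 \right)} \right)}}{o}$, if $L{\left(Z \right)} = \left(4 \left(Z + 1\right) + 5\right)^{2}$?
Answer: $\frac{60334}{499} \approx 120.91$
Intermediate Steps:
$L{\left(Z \right)} = \left(9 + 4 Z\right)^{2}$ ($L{\left(Z \right)} = \left(4 \left(1 + Z\right) + 5\right)^{2} = \left(\left(4 + 4 Z\right) + 5\right)^{2} = \left(9 + 4 Z\right)^{2}$)
$n{\left(D \right)} = - \frac{3}{2} + \frac{D}{2}$ ($n{\left(D \right)} = -3 + \frac{3 + D}{2} = -3 + \left(\frac{3}{2} + \frac{D}{2}\right) = - \frac{3}{2} + \frac{D}{2}$)
$o = \frac{499}{194}$ ($o = - \frac{499}{-194} = - \frac{499 \left(-1\right)}{194} = \left(-1\right) \left(- \frac{499}{194}\right) = \frac{499}{194} \approx 2.5722$)
$\frac{n{\left(L{\left(4 \right)} \right)}}{o} = \frac{- \frac{3}{2} + \frac{\left(9 + 4 \cdot 4\right)^{2}}{2}}{\frac{499}{194}} = \left(- \frac{3}{2} + \frac{\left(9 + 16\right)^{2}}{2}\right) \frac{194}{499} = \left(- \frac{3}{2} + \frac{25^{2}}{2}\right) \frac{194}{499} = \left(- \frac{3}{2} + \frac{1}{2} \cdot 625\right) \frac{194}{499} = \left(- \frac{3}{2} + \frac{625}{2}\right) \frac{194}{499} = 311 \cdot \frac{194}{499} = \frac{60334}{499}$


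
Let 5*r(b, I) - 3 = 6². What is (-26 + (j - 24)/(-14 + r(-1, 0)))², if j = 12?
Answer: 556516/961 ≈ 579.10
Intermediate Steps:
r(b, I) = 39/5 (r(b, I) = ⅗ + (⅕)*6² = ⅗ + (⅕)*36 = ⅗ + 36/5 = 39/5)
(-26 + (j - 24)/(-14 + r(-1, 0)))² = (-26 + (12 - 24)/(-14 + 39/5))² = (-26 - 12/(-31/5))² = (-26 - 12*(-5/31))² = (-26 + 60/31)² = (-746/31)² = 556516/961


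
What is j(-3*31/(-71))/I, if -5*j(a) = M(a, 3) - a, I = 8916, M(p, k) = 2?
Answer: -49/3165180 ≈ -1.5481e-5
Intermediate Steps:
j(a) = -⅖ + a/5 (j(a) = -(2 - a)/5 = -⅖ + a/5)
j(-3*31/(-71))/I = (-⅖ + (-3*31/(-71))/5)/8916 = (-⅖ + (-93*(-1/71))/5)*(1/8916) = (-⅖ + (⅕)*(93/71))*(1/8916) = (-⅖ + 93/355)*(1/8916) = -49/355*1/8916 = -49/3165180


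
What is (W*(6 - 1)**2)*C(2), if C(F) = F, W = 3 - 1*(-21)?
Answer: 1200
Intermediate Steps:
W = 24 (W = 3 + 21 = 24)
(W*(6 - 1)**2)*C(2) = (24*(6 - 1)**2)*2 = (24*5**2)*2 = (24*25)*2 = 600*2 = 1200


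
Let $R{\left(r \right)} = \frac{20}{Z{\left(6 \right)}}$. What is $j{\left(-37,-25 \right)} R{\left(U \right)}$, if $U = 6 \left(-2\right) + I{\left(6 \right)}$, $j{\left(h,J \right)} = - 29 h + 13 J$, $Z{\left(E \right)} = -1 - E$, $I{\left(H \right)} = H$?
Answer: $- \frac{14960}{7} \approx -2137.1$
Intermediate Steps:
$U = -6$ ($U = 6 \left(-2\right) + 6 = -12 + 6 = -6$)
$R{\left(r \right)} = - \frac{20}{7}$ ($R{\left(r \right)} = \frac{20}{-1 - 6} = \frac{20}{-7} = 20 \left(- \frac{1}{7}\right) = - \frac{20}{7}$)
$j{\left(-37,-25 \right)} R{\left(U \right)} = \left(\left(-29\right) \left(-37\right) + 13 \left(-25\right)\right) \left(- \frac{20}{7}\right) = \left(1073 - 325\right) \left(- \frac{20}{7}\right) = 748 \left(- \frac{20}{7}\right) = - \frac{14960}{7}$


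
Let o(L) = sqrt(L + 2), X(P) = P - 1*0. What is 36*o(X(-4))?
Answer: 36*I*sqrt(2) ≈ 50.912*I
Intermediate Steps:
X(P) = P (X(P) = P + 0 = P)
o(L) = sqrt(2 + L)
36*o(X(-4)) = 36*sqrt(2 - 4) = 36*sqrt(-2) = 36*(I*sqrt(2)) = 36*I*sqrt(2)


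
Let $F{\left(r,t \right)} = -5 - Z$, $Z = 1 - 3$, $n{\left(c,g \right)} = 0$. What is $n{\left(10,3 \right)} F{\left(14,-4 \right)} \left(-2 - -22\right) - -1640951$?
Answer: $1640951$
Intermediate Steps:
$Z = -2$
$F{\left(r,t \right)} = -3$ ($F{\left(r,t \right)} = -5 - -2 = -5 + 2 = -3$)
$n{\left(10,3 \right)} F{\left(14,-4 \right)} \left(-2 - -22\right) - -1640951 = 0 \left(-3\right) \left(-2 - -22\right) - -1640951 = 0 \left(-2 + 22\right) + 1640951 = 0 \cdot 20 + 1640951 = 0 + 1640951 = 1640951$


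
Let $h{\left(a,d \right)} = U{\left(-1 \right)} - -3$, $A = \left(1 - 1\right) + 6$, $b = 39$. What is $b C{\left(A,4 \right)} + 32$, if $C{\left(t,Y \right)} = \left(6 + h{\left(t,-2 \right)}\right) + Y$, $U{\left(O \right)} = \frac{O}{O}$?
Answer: $578$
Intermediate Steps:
$U{\left(O \right)} = 1$
$A = 6$ ($A = 0 + 6 = 6$)
$h{\left(a,d \right)} = 4$ ($h{\left(a,d \right)} = 1 - -3 = 1 + 3 = 4$)
$C{\left(t,Y \right)} = 10 + Y$ ($C{\left(t,Y \right)} = \left(6 + 4\right) + Y = 10 + Y$)
$b C{\left(A,4 \right)} + 32 = 39 \left(10 + 4\right) + 32 = 39 \cdot 14 + 32 = 546 + 32 = 578$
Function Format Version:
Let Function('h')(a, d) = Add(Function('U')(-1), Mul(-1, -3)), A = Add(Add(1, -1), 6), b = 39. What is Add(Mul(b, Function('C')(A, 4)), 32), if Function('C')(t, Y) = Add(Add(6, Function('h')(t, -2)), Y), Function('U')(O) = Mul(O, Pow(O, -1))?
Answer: 578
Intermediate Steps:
Function('U')(O) = 1
A = 6 (A = Add(0, 6) = 6)
Function('h')(a, d) = 4 (Function('h')(a, d) = Add(1, Mul(-1, -3)) = Add(1, 3) = 4)
Function('C')(t, Y) = Add(10, Y) (Function('C')(t, Y) = Add(Add(6, 4), Y) = Add(10, Y))
Add(Mul(b, Function('C')(A, 4)), 32) = Add(Mul(39, Add(10, 4)), 32) = Add(Mul(39, 14), 32) = Add(546, 32) = 578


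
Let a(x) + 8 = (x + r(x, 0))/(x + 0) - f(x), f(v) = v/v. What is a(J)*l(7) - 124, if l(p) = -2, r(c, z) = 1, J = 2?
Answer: -109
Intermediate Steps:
f(v) = 1
a(x) = -9 + (1 + x)/x (a(x) = -8 + ((x + 1)/(x + 0) - 1*1) = -8 + ((1 + x)/x - 1) = -8 + (-1 + (1 + x)/x) = -9 + (1 + x)/x)
a(J)*l(7) - 124 = (-8 + 1/2)*(-2) - 124 = (-8 + ½)*(-2) - 124 = -15/2*(-2) - 124 = 15 - 124 = -109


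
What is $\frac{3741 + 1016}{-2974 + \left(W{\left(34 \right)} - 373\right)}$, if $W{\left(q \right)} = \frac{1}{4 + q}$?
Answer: $- \frac{180766}{127185} \approx -1.4213$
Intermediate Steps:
$\frac{3741 + 1016}{-2974 + \left(W{\left(34 \right)} - 373\right)} = \frac{3741 + 1016}{-2974 - \left(373 - \frac{1}{4 + 34}\right)} = \frac{4757}{-2974 - \left(373 - \frac{1}{38}\right)} = \frac{4757}{-2974 + \left(\frac{1}{38} - 373\right)} = \frac{4757}{-2974 - \frac{14173}{38}} = \frac{4757}{- \frac{127185}{38}} = 4757 \left(- \frac{38}{127185}\right) = - \frac{180766}{127185}$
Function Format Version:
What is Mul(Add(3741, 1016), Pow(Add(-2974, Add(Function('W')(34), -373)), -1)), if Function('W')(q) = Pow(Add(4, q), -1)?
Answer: Rational(-180766, 127185) ≈ -1.4213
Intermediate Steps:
Mul(Add(3741, 1016), Pow(Add(-2974, Add(Function('W')(34), -373)), -1)) = Mul(Add(3741, 1016), Pow(Add(-2974, Add(Pow(Add(4, 34), -1), -373)), -1)) = Mul(4757, Pow(Add(-2974, Add(Pow(38, -1), -373)), -1)) = Mul(4757, Pow(Add(-2974, Add(Rational(1, 38), -373)), -1)) = Mul(4757, Pow(Add(-2974, Rational(-14173, 38)), -1)) = Mul(4757, Pow(Rational(-127185, 38), -1)) = Mul(4757, Rational(-38, 127185)) = Rational(-180766, 127185)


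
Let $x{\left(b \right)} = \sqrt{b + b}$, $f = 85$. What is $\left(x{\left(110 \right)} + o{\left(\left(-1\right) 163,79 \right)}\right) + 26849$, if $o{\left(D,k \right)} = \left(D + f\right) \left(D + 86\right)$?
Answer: $32855 + 2 \sqrt{55} \approx 32870.0$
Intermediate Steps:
$x{\left(b \right)} = \sqrt{2} \sqrt{b}$ ($x{\left(b \right)} = \sqrt{2 b} = \sqrt{2} \sqrt{b}$)
$o{\left(D,k \right)} = \left(85 + D\right) \left(86 + D\right)$ ($o{\left(D,k \right)} = \left(D + 85\right) \left(D + 86\right) = \left(85 + D\right) \left(86 + D\right)$)
$\left(x{\left(110 \right)} + o{\left(\left(-1\right) 163,79 \right)}\right) + 26849 = \left(\sqrt{2} \sqrt{110} + \left(7310 + \left(\left(-1\right) 163\right)^{2} + 171 \left(\left(-1\right) 163\right)\right)\right) + 26849 = \left(2 \sqrt{55} + \left(7310 + \left(-163\right)^{2} + 171 \left(-163\right)\right)\right) + 26849 = \left(2 \sqrt{55} + \left(7310 + 26569 - 27873\right)\right) + 26849 = \left(2 \sqrt{55} + 6006\right) + 26849 = \left(6006 + 2 \sqrt{55}\right) + 26849 = 32855 + 2 \sqrt{55}$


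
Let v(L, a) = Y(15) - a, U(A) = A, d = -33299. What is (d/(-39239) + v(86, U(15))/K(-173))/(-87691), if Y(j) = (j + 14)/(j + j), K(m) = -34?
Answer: -50484599/3509725291980 ≈ -1.4384e-5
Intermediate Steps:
Y(j) = (14 + j)/(2*j) (Y(j) = (14 + j)/((2*j)) = (14 + j)*(1/(2*j)) = (14 + j)/(2*j))
v(L, a) = 29/30 - a (v(L, a) = (½)*(14 + 15)/15 - a = (½)*(1/15)*29 - a = 29/30 - a)
(d/(-39239) + v(86, U(15))/K(-173))/(-87691) = (-33299/(-39239) + (29/30 - 1*15)/(-34))/(-87691) = (-33299*(-1/39239) + (29/30 - 15)*(-1/34))*(-1/87691) = (33299/39239 - 421/30*(-1/34))*(-1/87691) = (33299/39239 + 421/1020)*(-1/87691) = (50484599/40023780)*(-1/87691) = -50484599/3509725291980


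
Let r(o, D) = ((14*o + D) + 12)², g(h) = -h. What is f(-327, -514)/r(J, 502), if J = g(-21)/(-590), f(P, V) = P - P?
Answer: 0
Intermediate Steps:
f(P, V) = 0
J = -21/590 (J = -1*(-21)/(-590) = 21*(-1/590) = -21/590 ≈ -0.035593)
r(o, D) = (12 + D + 14*o)² (r(o, D) = ((D + 14*o) + 12)² = (12 + D + 14*o)²)
f(-327, -514)/r(J, 502) = 0/((12 + 502 + 14*(-21/590))²) = 0/((12 + 502 - 147/295)²) = 0/((151483/295)²) = 0/(22947099289/87025) = 0*(87025/22947099289) = 0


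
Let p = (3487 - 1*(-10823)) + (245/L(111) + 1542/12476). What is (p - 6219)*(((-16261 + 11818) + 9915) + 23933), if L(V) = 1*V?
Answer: 164784676952245/692418 ≈ 2.3798e+8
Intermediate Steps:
L(V) = V
p = 9910115471/692418 (p = (3487 - 1*(-10823)) + (245/111 + 1542/12476) = (3487 + 10823) + (245*(1/111) + 1542*(1/12476)) = 14310 + (245/111 + 771/6238) = 14310 + 1613891/692418 = 9910115471/692418 ≈ 14312.)
(p - 6219)*(((-16261 + 11818) + 9915) + 23933) = (9910115471/692418 - 6219)*(((-16261 + 11818) + 9915) + 23933) = 5603967929*((-4443 + 9915) + 23933)/692418 = 5603967929*(5472 + 23933)/692418 = (5603967929/692418)*29405 = 164784676952245/692418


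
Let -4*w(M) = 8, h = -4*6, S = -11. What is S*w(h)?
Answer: 22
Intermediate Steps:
h = -24
w(M) = -2 (w(M) = -¼*8 = -2)
S*w(h) = -11*(-2) = 22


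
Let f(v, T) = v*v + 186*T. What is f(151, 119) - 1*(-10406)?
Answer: 55341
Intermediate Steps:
f(v, T) = v**2 + 186*T
f(151, 119) - 1*(-10406) = (151**2 + 186*119) - 1*(-10406) = (22801 + 22134) + 10406 = 44935 + 10406 = 55341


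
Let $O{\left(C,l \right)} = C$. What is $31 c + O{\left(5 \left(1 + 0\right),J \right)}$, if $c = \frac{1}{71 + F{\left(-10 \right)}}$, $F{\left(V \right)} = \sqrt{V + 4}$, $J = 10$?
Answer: $\frac{27436}{5047} - \frac{31 i \sqrt{6}}{5047} \approx 5.4361 - 0.015045 i$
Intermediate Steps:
$F{\left(V \right)} = \sqrt{4 + V}$
$c = \frac{1}{71 + i \sqrt{6}}$ ($c = \frac{1}{71 + \sqrt{4 - 10}} = \frac{1}{71 + \sqrt{-6}} = \frac{1}{71 + i \sqrt{6}} \approx 0.014068 - 0.00048534 i$)
$31 c + O{\left(5 \left(1 + 0\right),J \right)} = 31 \left(\frac{71}{5047} - \frac{i \sqrt{6}}{5047}\right) + 5 \left(1 + 0\right) = \left(\frac{2201}{5047} - \frac{31 i \sqrt{6}}{5047}\right) + 5 \cdot 1 = \left(\frac{2201}{5047} - \frac{31 i \sqrt{6}}{5047}\right) + 5 = \frac{27436}{5047} - \frac{31 i \sqrt{6}}{5047}$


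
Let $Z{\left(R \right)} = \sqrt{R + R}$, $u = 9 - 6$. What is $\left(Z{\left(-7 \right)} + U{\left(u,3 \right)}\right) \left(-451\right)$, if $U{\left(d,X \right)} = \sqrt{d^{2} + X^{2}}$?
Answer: $- 1353 \sqrt{2} - 451 i \sqrt{14} \approx -1913.4 - 1687.5 i$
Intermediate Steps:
$u = 3$
$Z{\left(R \right)} = \sqrt{2} \sqrt{R}$ ($Z{\left(R \right)} = \sqrt{2 R} = \sqrt{2} \sqrt{R}$)
$U{\left(d,X \right)} = \sqrt{X^{2} + d^{2}}$
$\left(Z{\left(-7 \right)} + U{\left(u,3 \right)}\right) \left(-451\right) = \left(\sqrt{2} \sqrt{-7} + \sqrt{3^{2} + 3^{2}}\right) \left(-451\right) = \left(\sqrt{2} i \sqrt{7} + \sqrt{9 + 9}\right) \left(-451\right) = \left(i \sqrt{14} + \sqrt{18}\right) \left(-451\right) = \left(i \sqrt{14} + 3 \sqrt{2}\right) \left(-451\right) = \left(3 \sqrt{2} + i \sqrt{14}\right) \left(-451\right) = - 1353 \sqrt{2} - 451 i \sqrt{14}$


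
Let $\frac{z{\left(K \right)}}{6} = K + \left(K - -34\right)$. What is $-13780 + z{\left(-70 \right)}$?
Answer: $-14416$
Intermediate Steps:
$z{\left(K \right)} = 204 + 12 K$ ($z{\left(K \right)} = 6 \left(K + \left(K - -34\right)\right) = 6 \left(K + \left(K + 34\right)\right) = 6 \left(K + \left(34 + K\right)\right) = 6 \left(34 + 2 K\right) = 204 + 12 K$)
$-13780 + z{\left(-70 \right)} = -13780 + \left(204 + 12 \left(-70\right)\right) = -13780 + \left(204 - 840\right) = -13780 - 636 = -14416$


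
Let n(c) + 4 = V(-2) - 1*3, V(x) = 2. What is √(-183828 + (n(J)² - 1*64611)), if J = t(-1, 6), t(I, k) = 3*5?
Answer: I*√248414 ≈ 498.41*I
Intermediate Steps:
t(I, k) = 15
J = 15
n(c) = -5 (n(c) = -4 + (2 - 1*3) = -4 + (2 - 3) = -4 - 1 = -5)
√(-183828 + (n(J)² - 1*64611)) = √(-183828 + ((-5)² - 1*64611)) = √(-183828 + (25 - 64611)) = √(-183828 - 64586) = √(-248414) = I*√248414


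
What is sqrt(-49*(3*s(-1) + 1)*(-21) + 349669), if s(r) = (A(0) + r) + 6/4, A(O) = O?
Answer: sqrt(1408966)/2 ≈ 593.50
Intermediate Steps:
s(r) = 3/2 + r (s(r) = (0 + r) + 6/4 = r + 6*(1/4) = r + 3/2 = 3/2 + r)
sqrt(-49*(3*s(-1) + 1)*(-21) + 349669) = sqrt(-49*(3*(3/2 - 1) + 1)*(-21) + 349669) = sqrt(-49*(3*(1/2) + 1)*(-21) + 349669) = sqrt(-49*(3/2 + 1)*(-21) + 349669) = sqrt(-49*5/2*(-21) + 349669) = sqrt(-245/2*(-21) + 349669) = sqrt(5145/2 + 349669) = sqrt(704483/2) = sqrt(1408966)/2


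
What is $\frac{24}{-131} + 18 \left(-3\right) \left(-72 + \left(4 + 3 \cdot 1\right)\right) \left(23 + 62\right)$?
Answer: $\frac{39083826}{131} \approx 2.9835 \cdot 10^{5}$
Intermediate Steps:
$\frac{24}{-131} + 18 \left(-3\right) \left(-72 + \left(4 + 3 \cdot 1\right)\right) \left(23 + 62\right) = 24 \left(- \frac{1}{131}\right) - 54 \left(-72 + \left(4 + 3\right)\right) 85 = - \frac{24}{131} - 54 \left(-72 + 7\right) 85 = - \frac{24}{131} - 54 \left(\left(-65\right) 85\right) = - \frac{24}{131} - -298350 = - \frac{24}{131} + 298350 = \frac{39083826}{131}$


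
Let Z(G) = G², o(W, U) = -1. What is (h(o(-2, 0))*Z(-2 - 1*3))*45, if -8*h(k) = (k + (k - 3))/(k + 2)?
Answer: 5625/8 ≈ 703.13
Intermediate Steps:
h(k) = -(-3 + 2*k)/(8*(2 + k)) (h(k) = -(k + (k - 3))/(8*(k + 2)) = -(k + (-3 + k))/(8*(2 + k)) = -(-3 + 2*k)/(8*(2 + k)))
(h(o(-2, 0))*Z(-2 - 1*3))*45 = (((3 - 2*(-1))/(8*(2 - 1)))*(-2 - 1*3)²)*45 = (((⅛)*(3 + 2)/1)*(-2 - 3)²)*45 = (((⅛)*1*5)*(-5)²)*45 = ((5/8)*25)*45 = (125/8)*45 = 5625/8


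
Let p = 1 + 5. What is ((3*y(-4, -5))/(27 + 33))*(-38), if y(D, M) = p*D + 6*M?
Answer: 513/5 ≈ 102.60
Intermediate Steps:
p = 6
y(D, M) = 6*D + 6*M
((3*y(-4, -5))/(27 + 33))*(-38) = ((3*(6*(-4) + 6*(-5)))/(27 + 33))*(-38) = ((3*(-24 - 30))/60)*(-38) = ((3*(-54))*(1/60))*(-38) = -162*1/60*(-38) = -27/10*(-38) = 513/5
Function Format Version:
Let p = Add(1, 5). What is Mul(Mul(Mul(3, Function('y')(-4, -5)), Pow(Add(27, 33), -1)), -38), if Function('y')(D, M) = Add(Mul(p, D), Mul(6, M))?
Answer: Rational(513, 5) ≈ 102.60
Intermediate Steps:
p = 6
Function('y')(D, M) = Add(Mul(6, D), Mul(6, M))
Mul(Mul(Mul(3, Function('y')(-4, -5)), Pow(Add(27, 33), -1)), -38) = Mul(Mul(Mul(3, Add(Mul(6, -4), Mul(6, -5))), Pow(Add(27, 33), -1)), -38) = Mul(Mul(Mul(3, Add(-24, -30)), Pow(60, -1)), -38) = Mul(Mul(Mul(3, -54), Rational(1, 60)), -38) = Mul(Mul(-162, Rational(1, 60)), -38) = Mul(Rational(-27, 10), -38) = Rational(513, 5)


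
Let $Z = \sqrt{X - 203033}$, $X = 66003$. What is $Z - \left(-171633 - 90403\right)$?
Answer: $262036 + i \sqrt{137030} \approx 2.6204 \cdot 10^{5} + 370.18 i$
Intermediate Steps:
$Z = i \sqrt{137030}$ ($Z = \sqrt{66003 - 203033} = \sqrt{-137030} = i \sqrt{137030} \approx 370.18 i$)
$Z - \left(-171633 - 90403\right) = i \sqrt{137030} - \left(-171633 - 90403\right) = i \sqrt{137030} - -262036 = i \sqrt{137030} + 262036 = 262036 + i \sqrt{137030}$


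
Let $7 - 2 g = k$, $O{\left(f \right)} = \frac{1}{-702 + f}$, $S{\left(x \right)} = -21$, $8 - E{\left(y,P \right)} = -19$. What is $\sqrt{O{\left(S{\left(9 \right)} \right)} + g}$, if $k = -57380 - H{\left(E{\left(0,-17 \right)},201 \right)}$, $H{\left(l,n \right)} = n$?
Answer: $\frac{\sqrt{15051458103}}{723} \approx 169.69$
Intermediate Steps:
$E{\left(y,P \right)} = 27$ ($E{\left(y,P \right)} = 8 - -19 = 8 + 19 = 27$)
$k = -57581$ ($k = -57380 - 201 = -57581$)
$g = 28794$ ($g = \frac{7}{2} - - \frac{57581}{2} = \frac{7}{2} + \frac{57581}{2} = 28794$)
$\sqrt{O{\left(S{\left(9 \right)} \right)} + g} = \sqrt{\frac{1}{-702 - 21} + 28794} = \sqrt{\frac{1}{-723} + 28794} = \sqrt{- \frac{1}{723} + 28794} = \sqrt{\frac{20818061}{723}} = \frac{\sqrt{15051458103}}{723}$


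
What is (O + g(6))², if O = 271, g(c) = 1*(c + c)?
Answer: 80089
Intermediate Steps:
g(c) = 2*c (g(c) = 1*(2*c) = 2*c)
(O + g(6))² = (271 + 2*6)² = (271 + 12)² = 283² = 80089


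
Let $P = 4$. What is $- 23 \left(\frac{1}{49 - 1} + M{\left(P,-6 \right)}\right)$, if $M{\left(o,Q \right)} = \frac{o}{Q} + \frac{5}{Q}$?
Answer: $\frac{1633}{48} \approx 34.021$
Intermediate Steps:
$M{\left(o,Q \right)} = \frac{5}{Q} + \frac{o}{Q}$
$- 23 \left(\frac{1}{49 - 1} + M{\left(P,-6 \right)}\right) = - 23 \left(\frac{1}{49 - 1} + \frac{5 + 4}{-6}\right) = - 23 \left(\frac{1}{48} - \frac{3}{2}\right) = \left(-23\right) \left(- \frac{71}{48}\right) = \frac{1633}{48}$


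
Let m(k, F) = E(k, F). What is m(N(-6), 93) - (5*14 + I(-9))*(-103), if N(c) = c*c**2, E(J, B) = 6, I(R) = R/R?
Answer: 7319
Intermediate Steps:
I(R) = 1
N(c) = c**3
m(k, F) = 6
m(N(-6), 93) - (5*14 + I(-9))*(-103) = 6 - (5*14 + 1)*(-103) = 6 - (70 + 1)*(-103) = 6 - 71*(-103) = 6 - 1*(-7313) = 6 + 7313 = 7319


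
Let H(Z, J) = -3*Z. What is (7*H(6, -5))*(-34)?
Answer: 4284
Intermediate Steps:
(7*H(6, -5))*(-34) = (7*(-3*6))*(-34) = (7*(-18))*(-34) = -126*(-34) = 4284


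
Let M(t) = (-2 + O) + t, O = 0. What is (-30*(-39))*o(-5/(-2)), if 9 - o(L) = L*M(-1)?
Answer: 19305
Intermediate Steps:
M(t) = -2 + t (M(t) = (-2 + 0) + t = -2 + t)
o(L) = 9 + 3*L (o(L) = 9 - L*(-2 - 1) = 9 - L*(-3) = 9 - (-3)*L = 9 + 3*L)
(-30*(-39))*o(-5/(-2)) = (-30*(-39))*(9 + 3*(-5/(-2))) = 1170*(9 + 3*(-5*(-1/2))) = 1170*(9 + 3*(5/2)) = 1170*(9 + 15/2) = 1170*(33/2) = 19305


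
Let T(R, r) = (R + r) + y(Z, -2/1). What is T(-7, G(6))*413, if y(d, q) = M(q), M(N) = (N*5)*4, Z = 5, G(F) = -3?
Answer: -20650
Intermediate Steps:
M(N) = 20*N (M(N) = (5*N)*4 = 20*N)
y(d, q) = 20*q
T(R, r) = -40 + R + r (T(R, r) = (R + r) + 20*(-2/1) = (R + r) + 20*(-2*1) = (R + r) + 20*(-2) = (R + r) - 40 = -40 + R + r)
T(-7, G(6))*413 = (-40 - 7 - 3)*413 = -50*413 = -20650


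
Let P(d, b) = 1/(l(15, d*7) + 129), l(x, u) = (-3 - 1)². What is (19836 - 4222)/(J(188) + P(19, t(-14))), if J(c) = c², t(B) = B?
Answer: 2264030/5124881 ≈ 0.44177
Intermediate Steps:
l(x, u) = 16 (l(x, u) = (-4)² = 16)
P(d, b) = 1/145 (P(d, b) = 1/(16 + 129) = 1/145)
(19836 - 4222)/(J(188) + P(19, t(-14))) = (19836 - 4222)/(188² + 1/145) = 15614/(35344 + 1/145) = 15614/(5124881/145) = 15614*(145/5124881) = 2264030/5124881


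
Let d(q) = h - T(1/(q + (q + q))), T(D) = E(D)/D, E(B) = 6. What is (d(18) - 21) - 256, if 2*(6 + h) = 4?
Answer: -605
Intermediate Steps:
h = -4 (h = -6 + (1/2)*4 = -6 + 2 = -4)
T(D) = 6/D
d(q) = -4 - 18*q (d(q) = -4 - 6/(1/(q + (q + q))) = -4 - 6/(1/(q + 2*q)) = -4 - 6/(1/(3*q)) = -4 - 6*3*q = -4 - 18*q)
(d(18) - 21) - 256 = ((-4 - 18*18) - 21) - 256 = ((-4 - 324) - 21) - 256 = (-328 - 21) - 256 = -349 - 256 = -605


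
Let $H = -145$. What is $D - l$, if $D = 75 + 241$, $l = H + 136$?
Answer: $325$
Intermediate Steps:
$l = -9$ ($l = -145 + 136 = -9$)
$D = 316$
$D - l = 316 - -9 = 316 + 9 = 325$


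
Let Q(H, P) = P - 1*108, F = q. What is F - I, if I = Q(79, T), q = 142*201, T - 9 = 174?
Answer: 28467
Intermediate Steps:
T = 183 (T = 9 + 174 = 183)
q = 28542
F = 28542
Q(H, P) = -108 + P (Q(H, P) = P - 108 = -108 + P)
I = 75 (I = -108 + 183 = 75)
F - I = 28542 - 1*75 = 28542 - 75 = 28467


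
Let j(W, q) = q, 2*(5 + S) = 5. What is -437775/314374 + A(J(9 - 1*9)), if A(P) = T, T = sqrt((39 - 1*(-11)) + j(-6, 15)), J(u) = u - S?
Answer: -437775/314374 + sqrt(65) ≈ 6.6697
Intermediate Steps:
S = -5/2 (S = -5 + (1/2)*5 = -5 + 5/2 = -5/2 ≈ -2.5000)
J(u) = 5/2 + u (J(u) = u - 1*(-5/2) = u + 5/2 = 5/2 + u)
T = sqrt(65) (T = sqrt((39 - 1*(-11)) + 15) = sqrt((39 + 11) + 15) = sqrt(50 + 15) = sqrt(65) ≈ 8.0623)
A(P) = sqrt(65)
-437775/314374 + A(J(9 - 1*9)) = -437775/314374 + sqrt(65)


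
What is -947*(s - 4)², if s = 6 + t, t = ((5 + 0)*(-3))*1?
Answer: -160043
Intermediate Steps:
t = -15 (t = (5*(-3))*1 = -15*1 = -15)
s = -9 (s = 6 - 15 = -9)
-947*(s - 4)² = -947*(-9 - 4)² = -947*(-13)² = -947*169 = -160043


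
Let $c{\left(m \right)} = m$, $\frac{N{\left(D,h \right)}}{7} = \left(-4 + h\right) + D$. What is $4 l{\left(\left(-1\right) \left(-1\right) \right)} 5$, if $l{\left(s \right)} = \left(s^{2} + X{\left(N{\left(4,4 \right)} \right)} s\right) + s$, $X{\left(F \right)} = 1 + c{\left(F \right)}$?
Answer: $620$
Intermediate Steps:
$N{\left(D,h \right)} = -28 + 7 D + 7 h$ ($N{\left(D,h \right)} = 7 \left(\left(-4 + h\right) + D\right) = 7 \left(-4 + D + h\right) = -28 + 7 D + 7 h$)
$X{\left(F \right)} = 1 + F$
$l{\left(s \right)} = s^{2} + 30 s$ ($l{\left(s \right)} = \left(s^{2} + \left(1 + \left(-28 + 7 \cdot 4 + 7 \cdot 4\right)\right) s\right) + s = \left(s^{2} + \left(1 + \left(-28 + 28 + 28\right)\right) s\right) + s = \left(s^{2} + \left(1 + 28\right) s\right) + s = \left(s^{2} + 29 s\right) + s = s^{2} + 30 s$)
$4 l{\left(\left(-1\right) \left(-1\right) \right)} 5 = 4 \left(-1\right) \left(-1\right) \left(30 - -1\right) 5 = 4 \cdot 1 \left(30 + 1\right) 5 = 4 \cdot 1 \cdot 31 \cdot 5 = 4 \cdot 31 \cdot 5 = 124 \cdot 5 = 620$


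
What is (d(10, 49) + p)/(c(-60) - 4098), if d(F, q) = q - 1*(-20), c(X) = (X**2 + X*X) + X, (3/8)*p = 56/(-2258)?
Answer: 233479/10303254 ≈ 0.022661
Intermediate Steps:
p = -224/3387 (p = 8*(56/(-2258))/3 = 8*(56*(-1/2258))/3 = (8/3)*(-28/1129) = -224/3387 ≈ -0.066135)
c(X) = X + 2*X**2 (c(X) = (X**2 + X**2) + X = 2*X**2 + X = X + 2*X**2)
d(F, q) = 20 + q (d(F, q) = q + 20 = 20 + q)
(d(10, 49) + p)/(c(-60) - 4098) = ((20 + 49) - 224/3387)/(-60*(1 + 2*(-60)) - 4098) = (69 - 224/3387)/(-60*(1 - 120) - 4098) = 233479/(3387*(-60*(-119) - 4098)) = 233479/(3387*(7140 - 4098)) = (233479/3387)/3042 = (233479/3387)*(1/3042) = 233479/10303254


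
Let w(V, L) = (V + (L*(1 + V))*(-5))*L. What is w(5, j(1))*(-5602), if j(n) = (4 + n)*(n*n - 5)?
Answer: 67784200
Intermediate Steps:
j(n) = (-5 + n²)*(4 + n) (j(n) = (4 + n)*(n² - 5) = (4 + n)*(-5 + n²) = (-5 + n²)*(4 + n))
w(V, L) = L*(V - 5*L*(1 + V)) (w(V, L) = (V - 5*L*(1 + V))*L = L*(V - 5*L*(1 + V)))
w(5, j(1))*(-5602) = ((-20 + 1³ - 5*1 + 4*1²)*(5 - 5*(-20 + 1³ - 5*1 + 4*1²) - 5*(-20 + 1³ - 5*1 + 4*1²)*5))*(-5602) = ((-20 + 1 - 5 + 4*1)*(5 - 5*(-20 + 1 - 5 + 4*1) - 5*(-20 + 1 - 5 + 4*1)*5))*(-5602) = ((-20 + 1 - 5 + 4)*(5 - 5*(-20 + 1 - 5 + 4) - 5*(-20 + 1 - 5 + 4)*5))*(-5602) = -20*(5 - 5*(-20) - 5*(-20)*5)*(-5602) = -20*(5 + 100 + 500)*(-5602) = -20*605*(-5602) = -12100*(-5602) = 67784200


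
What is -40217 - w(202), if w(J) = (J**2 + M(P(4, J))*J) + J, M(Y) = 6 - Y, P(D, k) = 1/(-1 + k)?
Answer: -16569233/201 ≈ -82434.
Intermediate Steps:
w(J) = J + J**2 + J*(6 - 1/(-1 + J)) (w(J) = (J**2 + (6 - 1/(-1 + J))*J) + J = (J**2 + J*(6 - 1/(-1 + J))) + J = J + J**2 + J*(6 - 1/(-1 + J)))
-40217 - w(202) = -40217 - 202*(-8 + 202**2 + 6*202)/(-1 + 202) = -40217 - 202*(-8 + 40804 + 1212)/201 = -40217 - 202*42008/201 = -40217 - 1*8485616/201 = -40217 - 8485616/201 = -16569233/201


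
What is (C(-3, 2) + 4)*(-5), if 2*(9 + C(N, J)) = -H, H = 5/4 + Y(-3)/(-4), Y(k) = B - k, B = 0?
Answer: 105/4 ≈ 26.250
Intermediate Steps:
Y(k) = -k (Y(k) = 0 - k = -k)
H = ½ (H = 5/4 - 1*(-3)/(-4) = 5*(¼) + 3*(-¼) = 5/4 - ¾ = ½ ≈ 0.50000)
C(N, J) = -37/4 (C(N, J) = -9 + (-1*½)/2 = -9 + (½)*(-½) = -9 - ¼ = -37/4)
(C(-3, 2) + 4)*(-5) = (-37/4 + 4)*(-5) = -21/4*(-5) = 105/4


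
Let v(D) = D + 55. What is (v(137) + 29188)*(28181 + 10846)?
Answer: 1146613260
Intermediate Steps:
v(D) = 55 + D
(v(137) + 29188)*(28181 + 10846) = ((55 + 137) + 29188)*(28181 + 10846) = (192 + 29188)*39027 = 29380*39027 = 1146613260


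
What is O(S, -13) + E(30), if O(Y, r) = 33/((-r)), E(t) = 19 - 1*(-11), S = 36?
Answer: 423/13 ≈ 32.538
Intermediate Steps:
E(t) = 30 (E(t) = 19 + 11 = 30)
O(Y, r) = -33/r (O(Y, r) = 33*(-1/r) = -33/r)
O(S, -13) + E(30) = -33/(-13) + 30 = -33*(-1/13) + 30 = 33/13 + 30 = 423/13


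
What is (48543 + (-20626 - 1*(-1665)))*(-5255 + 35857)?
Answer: 905268364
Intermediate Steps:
(48543 + (-20626 - 1*(-1665)))*(-5255 + 35857) = (48543 + (-20626 + 1665))*30602 = (48543 - 18961)*30602 = 29582*30602 = 905268364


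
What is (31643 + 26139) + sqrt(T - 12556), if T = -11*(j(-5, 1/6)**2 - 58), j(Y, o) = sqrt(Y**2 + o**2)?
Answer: 57782 + I*sqrt(438959)/6 ≈ 57782.0 + 110.42*I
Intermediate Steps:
T = 13057/36 (T = -11*((sqrt((-5)**2 + (1/6)**2))**2 - 58) = -11*((sqrt(25 + (1/6)**2))**2 - 58) = -11*((sqrt(25 + 1/36))**2 - 58) = -11*((sqrt(901/36))**2 - 58) = -11*((sqrt(901)/6)**2 - 58) = -11*(901/36 - 58) = -11*(-1187/36) = 13057/36 ≈ 362.69)
(31643 + 26139) + sqrt(T - 12556) = (31643 + 26139) + sqrt(13057/36 - 12556) = 57782 + sqrt(-438959/36) = 57782 + I*sqrt(438959)/6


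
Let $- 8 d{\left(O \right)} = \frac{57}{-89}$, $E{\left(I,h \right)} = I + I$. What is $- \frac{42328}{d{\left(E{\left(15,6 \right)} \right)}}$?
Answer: $- \frac{30137536}{57} \approx -5.2873 \cdot 10^{5}$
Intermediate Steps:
$E{\left(I,h \right)} = 2 I$
$d{\left(O \right)} = \frac{57}{712}$ ($d{\left(O \right)} = - \frac{57 \frac{1}{-89}}{8} = - \frac{57 \left(- \frac{1}{89}\right)}{8} = \left(- \frac{1}{8}\right) \left(- \frac{57}{89}\right) = \frac{57}{712}$)
$- \frac{42328}{d{\left(E{\left(15,6 \right)} \right)}} = - \frac{42328}{\frac{57}{712}} = \left(-42328\right) \frac{712}{57} = - \frac{30137536}{57}$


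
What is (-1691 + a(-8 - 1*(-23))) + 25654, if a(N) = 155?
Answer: 24118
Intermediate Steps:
(-1691 + a(-8 - 1*(-23))) + 25654 = (-1691 + 155) + 25654 = -1536 + 25654 = 24118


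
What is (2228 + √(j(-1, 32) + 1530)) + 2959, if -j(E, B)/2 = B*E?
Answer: 5187 + √1594 ≈ 5226.9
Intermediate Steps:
j(E, B) = -2*B*E
(2228 + √(j(-1, 32) + 1530)) + 2959 = (2228 + √(-2*32*(-1) + 1530)) + 2959 = (2228 + √(64 + 1530)) + 2959 = (2228 + √1594) + 2959 = 5187 + √1594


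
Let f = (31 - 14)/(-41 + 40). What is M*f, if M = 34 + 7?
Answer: -697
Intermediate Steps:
M = 41
f = -17 (f = 17/(-1) = 17*(-1) = -17)
M*f = 41*(-17) = -697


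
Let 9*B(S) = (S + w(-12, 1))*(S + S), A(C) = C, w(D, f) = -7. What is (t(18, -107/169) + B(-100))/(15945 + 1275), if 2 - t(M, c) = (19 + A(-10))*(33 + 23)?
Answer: 8441/77490 ≈ 0.10893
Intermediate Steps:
t(M, c) = -502 (t(M, c) = 2 - (19 - 10)*(33 + 23) = 2 - 9*56 = 2 - 1*504 = 2 - 504 = -502)
B(S) = 2*S*(-7 + S)/9 (B(S) = ((S - 7)*(S + S))/9 = ((-7 + S)*(2*S))/9 = (2*S*(-7 + S))/9 = 2*S*(-7 + S)/9)
(t(18, -107/169) + B(-100))/(15945 + 1275) = (-502 + (2/9)*(-100)*(-7 - 100))/(15945 + 1275) = (-502 + (2/9)*(-100)*(-107))/17220 = (-502 + 21400/9)*(1/17220) = (16882/9)*(1/17220) = 8441/77490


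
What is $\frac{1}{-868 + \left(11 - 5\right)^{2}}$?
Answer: $- \frac{1}{832} \approx -0.0012019$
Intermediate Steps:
$\frac{1}{-868 + \left(11 - 5\right)^{2}} = \frac{1}{-868 + 6^{2}} = \frac{1}{-868 + 36} = \frac{1}{-832} = - \frac{1}{832}$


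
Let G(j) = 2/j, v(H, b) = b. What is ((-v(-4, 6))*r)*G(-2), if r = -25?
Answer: -150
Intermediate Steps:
((-v(-4, 6))*r)*G(-2) = (-1*6*(-25))*(2/(-2)) = (-6*(-25))*(2*(-1/2)) = 150*(-1) = -150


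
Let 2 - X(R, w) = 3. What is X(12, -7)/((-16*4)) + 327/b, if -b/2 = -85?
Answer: 10549/5440 ≈ 1.9392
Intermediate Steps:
X(R, w) = -1 (X(R, w) = 2 - 1*3 = 2 - 3 = -1)
b = 170 (b = -2*(-85) = 170)
X(12, -7)/((-16*4)) + 327/b = -1/((-16*4)) + 327/170 = -1/(-64) + 327*(1/170) = -1*(-1/64) + 327/170 = 1/64 + 327/170 = 10549/5440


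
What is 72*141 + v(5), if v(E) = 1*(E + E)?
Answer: 10162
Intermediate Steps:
v(E) = 2*E (v(E) = 1*(2*E) = 2*E)
72*141 + v(5) = 72*141 + 2*5 = 10152 + 10 = 10162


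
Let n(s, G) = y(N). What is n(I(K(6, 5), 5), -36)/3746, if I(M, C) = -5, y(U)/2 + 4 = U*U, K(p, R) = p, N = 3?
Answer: 5/1873 ≈ 0.0026695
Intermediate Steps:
y(U) = -8 + 2*U² (y(U) = -8 + 2*(U*U) = -8 + 2*U²)
n(s, G) = 10 (n(s, G) = -8 + 2*3² = -8 + 2*9 = -8 + 18 = 10)
n(I(K(6, 5), 5), -36)/3746 = 10/3746 = 10*(1/3746) = 5/1873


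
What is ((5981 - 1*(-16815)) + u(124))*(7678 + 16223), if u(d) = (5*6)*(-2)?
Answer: 543413136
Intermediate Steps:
u(d) = -60 (u(d) = 30*(-2) = -60)
((5981 - 1*(-16815)) + u(124))*(7678 + 16223) = ((5981 - 1*(-16815)) - 60)*(7678 + 16223) = ((5981 + 16815) - 60)*23901 = (22796 - 60)*23901 = 22736*23901 = 543413136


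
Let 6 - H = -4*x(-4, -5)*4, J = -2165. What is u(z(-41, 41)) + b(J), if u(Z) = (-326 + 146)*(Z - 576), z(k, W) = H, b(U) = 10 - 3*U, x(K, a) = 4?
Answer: 97585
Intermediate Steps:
H = 70 (H = 6 - (-4*4)*4 = 6 - (-16)*4 = 6 - 1*(-64) = 6 + 64 = 70)
z(k, W) = 70
u(Z) = 103680 - 180*Z (u(Z) = -180*(-576 + Z) = 103680 - 180*Z)
u(z(-41, 41)) + b(J) = (103680 - 180*70) + (10 - 3*(-2165)) = (103680 - 12600) + (10 + 6495) = 91080 + 6505 = 97585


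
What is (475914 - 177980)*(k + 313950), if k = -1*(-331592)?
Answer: 192328910228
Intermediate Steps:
k = 331592
(475914 - 177980)*(k + 313950) = (475914 - 177980)*(331592 + 313950) = 297934*645542 = 192328910228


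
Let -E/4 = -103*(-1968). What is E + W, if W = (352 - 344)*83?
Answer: -810152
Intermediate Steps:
W = 664 (W = 8*83 = 664)
E = -810816 (E = -(-412)*(-1968) = -4*202704 = -810816)
E + W = -810816 + 664 = -810152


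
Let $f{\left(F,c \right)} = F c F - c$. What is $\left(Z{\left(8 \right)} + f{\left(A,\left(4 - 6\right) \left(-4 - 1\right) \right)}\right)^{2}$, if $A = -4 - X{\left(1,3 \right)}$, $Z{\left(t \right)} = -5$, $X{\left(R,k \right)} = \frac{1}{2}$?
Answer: $\frac{140625}{4} \approx 35156.0$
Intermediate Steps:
$X{\left(R,k \right)} = \frac{1}{2}$
$A = - \frac{9}{2}$ ($A = -4 - \frac{1}{2} = - \frac{9}{2} \approx -4.5$)
$f{\left(F,c \right)} = - c + c F^{2}$ ($f{\left(F,c \right)} = c F^{2} - c = - c + c F^{2}$)
$\left(Z{\left(8 \right)} + f{\left(A,\left(4 - 6\right) \left(-4 - 1\right) \right)}\right)^{2} = \left(-5 + \left(4 - 6\right) \left(-4 - 1\right) \left(-1 + \left(- \frac{9}{2}\right)^{2}\right)\right)^{2} = \left(-5 + \left(-2\right) \left(-5\right) \left(-1 + \frac{81}{4}\right)\right)^{2} = \left(-5 + 10 \cdot \frac{77}{4}\right)^{2} = \left(-5 + \frac{385}{2}\right)^{2} = \left(\frac{375}{2}\right)^{2} = \frac{140625}{4}$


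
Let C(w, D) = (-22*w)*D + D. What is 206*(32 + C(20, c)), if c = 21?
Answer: -1892522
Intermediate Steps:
C(w, D) = D - 22*D*w (C(w, D) = -22*D*w + D = D - 22*D*w)
206*(32 + C(20, c)) = 206*(32 + 21*(1 - 22*20)) = 206*(32 + 21*(1 - 440)) = 206*(32 + 21*(-439)) = 206*(32 - 9219) = 206*(-9187) = -1892522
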